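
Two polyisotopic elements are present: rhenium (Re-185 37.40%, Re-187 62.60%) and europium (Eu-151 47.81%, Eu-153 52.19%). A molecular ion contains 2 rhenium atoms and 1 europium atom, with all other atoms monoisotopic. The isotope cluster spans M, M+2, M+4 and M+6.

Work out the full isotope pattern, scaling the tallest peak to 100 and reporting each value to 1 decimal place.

Rhenium pattern (n=2): 0.139876 : 0.468248 : 0.391876
Europium pattern (n=1): 0.4781 : 0.5219
Convolve the two distributions (both contribute in 2-u steps):
  M: 0.139876×0.4781 = 0.066875
  M+2: 0.139876×0.5219 + 0.468248×0.4781 = 0.296871
  M+4: 0.468248×0.5219 + 0.391876×0.4781 = 0.431735
  M+6: 0.391876×0.5219 = 0.204520
Scale to base peak (0.431735) = 100: 15.5 : 68.8 : 100.0 : 47.4

15.5 : 68.8 : 100.0 : 47.4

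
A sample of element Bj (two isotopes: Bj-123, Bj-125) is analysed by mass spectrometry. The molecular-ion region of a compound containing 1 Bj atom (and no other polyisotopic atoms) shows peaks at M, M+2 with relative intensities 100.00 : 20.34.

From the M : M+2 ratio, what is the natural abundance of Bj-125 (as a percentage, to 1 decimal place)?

16.9%

Write p for the Bj-123 fraction. I(M+2)/I(M) = [C(1,1)·p^0·(1−p)] / p^1 = 1·(1−p)/p = 20.34/100.00 = 0.2034
(1−p)/p = 0.2034/1 = 0.2034  ⇒  p = 1/(1 + 0.2034) = 0.8310
Bj-123: 83.1%, Bj-125: 16.9%.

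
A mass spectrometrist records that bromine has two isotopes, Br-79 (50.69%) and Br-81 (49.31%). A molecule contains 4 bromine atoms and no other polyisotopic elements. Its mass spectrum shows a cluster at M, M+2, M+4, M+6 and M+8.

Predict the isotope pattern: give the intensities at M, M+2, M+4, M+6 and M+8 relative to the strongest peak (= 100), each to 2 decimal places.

Each Br atom is independently Br-79 (p = 0.5069) or Br-81 (q = 0.4931); the cluster is the binomial expansion (p + q)^4.
P(M) = 0.5069^4 = 0.066022
P(M+2) = 4 × 0.5069^3 × 0.4931^1 = 0.256899
P(M+4) = 6 × 0.5069^2 × 0.4931^2 = 0.374857
P(M+6) = 4 × 0.5069^1 × 0.4931^3 = 0.243101
P(M+8) = 0.4931^4 = 0.059121
The M+4 peak is largest (0.374857); scaling to 100 gives 17.61 : 68.53 : 100.00 : 64.85 : 15.77.

17.61 : 68.53 : 100.00 : 64.85 : 15.77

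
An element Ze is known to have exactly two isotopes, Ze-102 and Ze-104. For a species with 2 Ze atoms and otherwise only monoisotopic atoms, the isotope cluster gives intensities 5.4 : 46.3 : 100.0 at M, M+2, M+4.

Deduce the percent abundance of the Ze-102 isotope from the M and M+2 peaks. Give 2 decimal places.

Write p for the Ze-102 fraction. I(M+2)/I(M) = [C(2,1)·p^1·(1−p)] / p^2 = 2·(1−p)/p = 46.3/5.4 = 8.5741
(1−p)/p = 8.5741/2 = 4.2870  ⇒  p = 1/(1 + 4.2870) = 0.1891
Ze-102: 18.91%, Ze-104: 81.09%.

18.91%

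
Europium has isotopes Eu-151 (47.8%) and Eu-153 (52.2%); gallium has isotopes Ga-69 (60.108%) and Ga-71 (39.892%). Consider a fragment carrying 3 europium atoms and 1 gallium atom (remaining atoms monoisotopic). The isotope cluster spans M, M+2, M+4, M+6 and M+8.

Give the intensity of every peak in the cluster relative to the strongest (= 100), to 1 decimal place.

Europium pattern (n=3): 0.10921535 : 0.35780594 : 0.39074206 : 0.14223665
Gallium pattern (n=1): 0.60108 : 0.39892
Convolve the two distributions (both contribute in 2-u steps):
  M: 0.10921535×0.60108 = 0.065647
  M+2: 0.10921535×0.39892 + 0.35780594×0.60108 = 0.258638
  M+4: 0.35780594×0.39892 + 0.39074206×0.60108 = 0.377603
  M+6: 0.39074206×0.39892 + 0.14223665×0.60108 = 0.241370
  M+8: 0.14223665×0.39892 = 0.056741
Scale to base peak (0.377603) = 100: 17.4 : 68.5 : 100.0 : 63.9 : 15.0

17.4 : 68.5 : 100.0 : 63.9 : 15.0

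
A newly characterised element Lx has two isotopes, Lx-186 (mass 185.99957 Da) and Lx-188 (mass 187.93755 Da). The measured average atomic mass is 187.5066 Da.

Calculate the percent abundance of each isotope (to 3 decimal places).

Let x be the fractional abundance of Lx-186; then Lx-188 has abundance 1 − x.
185.99957·x + 187.93755·(1 − x) = 187.5066
(185.99957 − 187.93755)·x = 187.5066 − 187.93755
x = -0.43095 / -1.93798 = 0.22237 → 22.237% Lx-186, 77.763% Lx-188.

Lx-186: 22.237%, Lx-188: 77.763%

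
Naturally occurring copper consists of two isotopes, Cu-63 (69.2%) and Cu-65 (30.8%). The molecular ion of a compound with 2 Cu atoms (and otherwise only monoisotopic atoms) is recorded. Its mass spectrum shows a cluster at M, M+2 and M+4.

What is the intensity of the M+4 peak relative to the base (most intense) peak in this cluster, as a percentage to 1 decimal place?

19.8%

Term probabilities: M 0.4789, M+2 0.4263, M+4 0.0949. Base peak = M.
P(M) = C(2,0) × 0.692^2 × 0.308^0 = 1 × 0.478864 × 1.0000 = 0.478864 (base)
P(M+4) = C(2,2) × 0.692^0 × 0.308^2 = 1 × 1.0000 × 0.094864 = 0.094864
Relative intensity = 0.094864 / 0.478864 × 100 = 19.8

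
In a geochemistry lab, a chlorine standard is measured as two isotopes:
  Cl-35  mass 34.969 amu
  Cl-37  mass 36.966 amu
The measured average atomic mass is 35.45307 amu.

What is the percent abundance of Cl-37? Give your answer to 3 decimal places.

Writing the weighted mean with unknown fraction x of Cl-35:
34.969·x + 36.966·(1 − x) = 35.45307
(34.969 − 36.966)·x = 35.45307 − 36.966
x = -1.51293 / -1.997 = 0.75760 → 75.760% Cl-35, 24.240% Cl-37.

24.240%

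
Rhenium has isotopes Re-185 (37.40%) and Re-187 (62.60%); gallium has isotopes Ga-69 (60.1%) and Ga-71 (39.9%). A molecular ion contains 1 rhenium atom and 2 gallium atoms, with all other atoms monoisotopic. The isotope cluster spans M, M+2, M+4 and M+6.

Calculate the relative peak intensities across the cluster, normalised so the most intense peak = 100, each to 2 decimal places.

Rhenium pattern (n=1): 0.3740 : 0.6260
Gallium pattern (n=2): 0.361201 : 0.479598 : 0.159201
Convolve the two distributions (both contribute in 2-u steps):
  M: 0.3740×0.361201 = 0.135089
  M+2: 0.3740×0.479598 + 0.6260×0.361201 = 0.405481
  M+4: 0.3740×0.159201 + 0.6260×0.479598 = 0.359770
  M+6: 0.6260×0.159201 = 0.099660
Scale to base peak (0.405481) = 100: 33.32 : 100.00 : 88.73 : 24.58

33.32 : 100.00 : 88.73 : 24.58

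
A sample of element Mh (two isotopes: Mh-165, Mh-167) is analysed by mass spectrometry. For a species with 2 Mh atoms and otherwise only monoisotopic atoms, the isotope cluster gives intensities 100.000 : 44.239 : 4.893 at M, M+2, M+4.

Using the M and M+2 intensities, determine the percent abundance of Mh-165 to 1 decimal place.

81.9%

Write p for the Mh-165 fraction. I(M+2)/I(M) = [C(2,1)·p^1·(1−p)] / p^2 = 2·(1−p)/p = 44.239/100.000 = 0.4424
(1−p)/p = 0.4424/2 = 0.2212  ⇒  p = 1/(1 + 0.2212) = 0.8189
Mh-165: 81.9%, Mh-167: 18.1%.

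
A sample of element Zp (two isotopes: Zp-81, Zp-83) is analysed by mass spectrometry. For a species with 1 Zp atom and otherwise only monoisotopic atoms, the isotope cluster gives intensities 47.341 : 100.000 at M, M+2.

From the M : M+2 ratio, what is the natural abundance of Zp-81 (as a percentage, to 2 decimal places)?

If p is the fraction of Zp that is Zp-81, then I(M+2)/I(M) = [C(1,1)·p^0·(1−p)] / p^1 = 1·(1−p)/p = 100.000/47.341 = 2.1123
(1−p)/p = 2.1123/1 = 2.1123  ⇒  p = 1/(1 + 2.1123) = 0.3213
Zp-81: 32.13%, Zp-83: 67.87%.

32.13%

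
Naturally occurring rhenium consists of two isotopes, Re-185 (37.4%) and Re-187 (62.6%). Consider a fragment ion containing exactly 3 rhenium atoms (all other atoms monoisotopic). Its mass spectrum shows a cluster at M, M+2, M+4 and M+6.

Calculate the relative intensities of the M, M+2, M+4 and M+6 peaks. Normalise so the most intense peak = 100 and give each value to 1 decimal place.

11.9 : 59.7 : 100.0 : 55.8

The 3 Re atoms are independent, so intensities follow the terms of (0.374 + 0.626)^3.
P(M) = 0.374^3 = 0.052314
P(M+2) = 3 × 0.374^2 × 0.626^1 = 0.262687
P(M+4) = 3 × 0.374^1 × 0.626^2 = 0.439685
P(M+6) = 0.626^3 = 0.245314
The M+4 peak is largest (0.439685); scaling to 100 gives 11.9 : 59.7 : 100.0 : 55.8.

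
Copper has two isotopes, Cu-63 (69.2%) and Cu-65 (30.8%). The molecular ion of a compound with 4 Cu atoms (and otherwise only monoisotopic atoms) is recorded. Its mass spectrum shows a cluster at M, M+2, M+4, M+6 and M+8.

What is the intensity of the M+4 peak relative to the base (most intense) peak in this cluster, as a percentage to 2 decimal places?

Term probabilities: M 0.2293, M+2 0.4083, M+4 0.2726, M+6 0.0809, M+8 0.0090. Base peak = M+2.
P(M+2) = C(4,1) × 0.692^3 × 0.308^1 = 4 × 0.33137389 × 0.3080 = 0.408253 (base)
P(M+4) = C(4,2) × 0.692^2 × 0.308^2 = 6 × 0.478864 × 0.094864 = 0.272562
Relative intensity = 0.272562 / 0.408253 × 100 = 66.76

66.76%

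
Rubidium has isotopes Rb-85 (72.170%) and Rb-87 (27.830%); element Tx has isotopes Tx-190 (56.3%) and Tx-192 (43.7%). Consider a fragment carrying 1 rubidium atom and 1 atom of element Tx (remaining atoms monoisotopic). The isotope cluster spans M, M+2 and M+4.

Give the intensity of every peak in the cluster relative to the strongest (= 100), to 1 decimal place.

Rubidium pattern (n=1): 0.7217 : 0.2783
Element Tx pattern (n=1): 0.5630 : 0.4370
Convolve the two distributions (both contribute in 2-u steps):
  M: 0.7217×0.5630 = 0.406317
  M+2: 0.7217×0.4370 + 0.2783×0.5630 = 0.472066
  M+4: 0.2783×0.4370 = 0.121617
Scale to base peak (0.472066) = 100: 86.1 : 100.0 : 25.8

86.1 : 100.0 : 25.8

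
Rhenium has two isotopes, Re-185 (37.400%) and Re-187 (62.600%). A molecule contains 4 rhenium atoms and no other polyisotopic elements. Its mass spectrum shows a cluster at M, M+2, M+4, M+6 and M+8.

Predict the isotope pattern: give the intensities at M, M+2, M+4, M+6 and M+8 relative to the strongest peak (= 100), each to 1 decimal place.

The 4 Re atoms are independent, so intensities follow the terms of (0.37400 + 0.62600)^4.
P(M) = 0.37400^4 = 0.019565
P(M+2) = 4 × 0.37400^3 × 0.62600^1 = 0.130993
P(M+4) = 6 × 0.37400^2 × 0.62600^2 = 0.328884
P(M+6) = 4 × 0.37400^1 × 0.62600^3 = 0.366990
P(M+8) = 0.62600^4 = 0.153567
The M+6 peak is largest (0.366990); scaling to 100 gives 5.3 : 35.7 : 89.6 : 100.0 : 41.8.

5.3 : 35.7 : 89.6 : 100.0 : 41.8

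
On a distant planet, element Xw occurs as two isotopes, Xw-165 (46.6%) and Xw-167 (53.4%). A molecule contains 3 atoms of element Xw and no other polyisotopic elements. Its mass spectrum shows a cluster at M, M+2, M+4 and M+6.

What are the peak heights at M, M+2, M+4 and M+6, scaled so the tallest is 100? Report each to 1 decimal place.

The 3 Xw atoms are independent, so intensities follow the terms of (0.466 + 0.534)^3.
P(M) = 0.466^3 = 0.101195
P(M+2) = 3 × 0.466^2 × 0.534^1 = 0.347884
P(M+4) = 3 × 0.466^1 × 0.534^2 = 0.398648
P(M+6) = 0.534^3 = 0.152273
The M+4 peak is largest (0.398648); scaling to 100 gives 25.4 : 87.3 : 100.0 : 38.2.

25.4 : 87.3 : 100.0 : 38.2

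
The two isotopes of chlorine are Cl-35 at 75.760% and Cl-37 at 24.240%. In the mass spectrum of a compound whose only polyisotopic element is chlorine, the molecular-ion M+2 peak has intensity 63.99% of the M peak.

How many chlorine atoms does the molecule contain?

2

The M+2/M ratio from n Cl atoms is n · q/p = n · 0.24240/0.75760.
n = 0.6399 × 0.75760/0.24240 = 2.00 ≈ 2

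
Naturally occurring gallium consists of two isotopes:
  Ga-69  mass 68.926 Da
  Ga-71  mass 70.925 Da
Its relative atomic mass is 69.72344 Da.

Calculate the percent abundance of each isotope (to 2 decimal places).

Ga-69: 60.11%, Ga-71: 39.89%

Writing the weighted mean with unknown fraction x of Ga-69:
68.926·x + 70.925·(1 − x) = 69.72344
(68.926 − 70.925)·x = 69.72344 − 70.925
x = -1.20156 / -1.999 = 0.60108 → 60.11% Ga-69, 39.89% Ga-71.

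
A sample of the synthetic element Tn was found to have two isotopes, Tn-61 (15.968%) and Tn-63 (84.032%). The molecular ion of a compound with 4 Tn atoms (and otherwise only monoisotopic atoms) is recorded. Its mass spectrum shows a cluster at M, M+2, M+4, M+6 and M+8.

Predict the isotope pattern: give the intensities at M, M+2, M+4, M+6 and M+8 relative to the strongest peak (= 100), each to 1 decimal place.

0.1 : 2.7 : 21.7 : 76.0 : 100.0

The 4 Tn atoms are independent, so intensities follow the terms of (0.15968 + 0.84032)^4.
P(M) = 0.15968^4 = 0.000650
P(M+2) = 4 × 0.15968^3 × 0.84032^1 = 0.013685
P(M+4) = 6 × 0.15968^2 × 0.84032^2 = 0.108029
P(M+6) = 4 × 0.15968^1 × 0.84032^3 = 0.379005
P(M+8) = 0.84032^4 = 0.498630
The M+8 peak is largest (0.498630); scaling to 100 gives 0.1 : 2.7 : 21.7 : 76.0 : 100.0.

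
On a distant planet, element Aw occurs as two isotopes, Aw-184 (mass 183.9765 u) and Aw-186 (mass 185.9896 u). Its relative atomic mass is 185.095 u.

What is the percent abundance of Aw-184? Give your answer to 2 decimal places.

Let x be the fractional abundance of Aw-184; then Aw-186 has abundance 1 − x.
183.9765·x + 185.9896·(1 − x) = 185.095
(183.9765 − 185.9896)·x = 185.095 − 185.9896
x = -0.8946 / -2.0131 = 0.44439 → 44.44% Aw-184, 55.56% Aw-186.

44.44%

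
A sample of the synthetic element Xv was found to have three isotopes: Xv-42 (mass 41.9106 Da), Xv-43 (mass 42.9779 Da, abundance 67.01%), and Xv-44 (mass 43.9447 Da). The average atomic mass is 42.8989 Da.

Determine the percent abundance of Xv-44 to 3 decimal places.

13.426%

Let x and y be the fractions of Xv-42 and Xv-44. Then x + y = 1 − 0.6701 = 0.3299 and 41.9106x + 43.9447y = 42.8989 − 0.6701×42.9779 = 14.09940921.
Substituting: 41.9106x + 43.9447(0.3299 − x) = 14.09940921
(41.9106 − 43.9447)x = -0.39794732  ⇒  x = 0.19564, y = 0.13426
Xv-42: 19.564%, Xv-44: 13.426%.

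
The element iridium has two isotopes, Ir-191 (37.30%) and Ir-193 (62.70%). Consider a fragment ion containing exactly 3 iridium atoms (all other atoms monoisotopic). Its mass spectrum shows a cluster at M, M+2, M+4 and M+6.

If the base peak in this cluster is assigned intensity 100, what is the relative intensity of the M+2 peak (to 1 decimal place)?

Binomial terms of (0.3730 + 0.6270)^3: M 0.0519, M+2 0.2617, M+4 0.4399, M+6 0.2465 → M+4 is the base peak.
P(M+4) = C(3,2) × 0.3730^1 × 0.6270^2 = 3 × 0.3730 × 0.393129 = 0.439911 (base)
P(M+2) = C(3,1) × 0.3730^2 × 0.6270^1 = 3 × 0.139129 × 0.6270 = 0.261702
Relative intensity = 0.261702 / 0.439911 × 100 = 59.5

59.5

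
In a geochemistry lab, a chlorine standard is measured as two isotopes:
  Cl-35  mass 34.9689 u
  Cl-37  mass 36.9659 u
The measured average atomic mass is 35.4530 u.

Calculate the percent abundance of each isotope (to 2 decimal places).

Writing the weighted mean with unknown fraction x of Cl-35:
34.9689·x + 36.9659·(1 − x) = 35.4530
(34.9689 − 36.9659)·x = 35.4530 − 36.9659
x = -1.5129 / -1.9970 = 0.75759 → 75.76% Cl-35, 24.24% Cl-37.

Cl-35: 75.76%, Cl-37: 24.24%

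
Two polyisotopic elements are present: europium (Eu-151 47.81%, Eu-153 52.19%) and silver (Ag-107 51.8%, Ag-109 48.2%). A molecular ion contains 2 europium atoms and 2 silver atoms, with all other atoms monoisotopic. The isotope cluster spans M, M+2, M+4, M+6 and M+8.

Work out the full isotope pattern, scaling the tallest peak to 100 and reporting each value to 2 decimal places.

16.34 : 66.08 : 100.00 : 67.12 : 16.86

Europium pattern (n=2): 0.22857961 : 0.49904078 : 0.27237961
Silver pattern (n=2): 0.268324 : 0.499352 : 0.232324
Convolve the two distributions (both contribute in 2-u steps):
  M: 0.22857961×0.268324 = 0.061333
  M+2: 0.22857961×0.499352 + 0.49904078×0.268324 = 0.248046
  M+4: 0.22857961×0.232324 + 0.49904078×0.499352 + 0.27237961×0.268324 = 0.375388
  M+6: 0.49904078×0.232324 + 0.27237961×0.499352 = 0.251952
  M+8: 0.27237961×0.232324 = 0.063280
Scale to base peak (0.375388) = 100: 16.34 : 66.08 : 100.00 : 67.12 : 16.86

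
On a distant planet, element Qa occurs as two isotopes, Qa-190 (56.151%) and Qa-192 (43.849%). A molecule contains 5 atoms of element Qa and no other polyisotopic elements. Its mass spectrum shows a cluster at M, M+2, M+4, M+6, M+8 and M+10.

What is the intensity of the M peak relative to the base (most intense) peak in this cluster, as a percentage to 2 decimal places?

16.40%

Binomial terms of (0.56151 + 0.43849)^5: M 0.0558, M+2 0.2180, M+4 0.3404, M+6 0.2658, M+8 0.1038, M+10 0.0162 → M+4 is the base peak.
P(M+4) = C(5,2) × 0.56151^3 × 0.43849^2 = 10 × 0.17704044 × 0.19227348 = 0.340402 (base)
P(M) = C(5,0) × 0.56151^5 × 0.43849^0 = 1 × 0.0558197 × 1.0000 = 0.055820
Relative intensity = 0.055820 / 0.340402 × 100 = 16.40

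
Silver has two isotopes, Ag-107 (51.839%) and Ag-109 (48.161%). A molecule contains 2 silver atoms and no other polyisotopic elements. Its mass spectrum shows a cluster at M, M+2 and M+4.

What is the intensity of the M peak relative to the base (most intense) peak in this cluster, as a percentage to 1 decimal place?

(0.51839 + 0.48161)^2 gives M 0.2687, M+2 0.4993, M+4 0.2319; the largest is M+2.
P(M+2) = C(2,1) × 0.51839^1 × 0.48161^1 = 2 × 0.51839 × 0.48161 = 0.499324 (base)
P(M) = C(2,0) × 0.51839^2 × 0.48161^0 = 1 × 0.26872819 × 1.0000 = 0.268728
Relative intensity = 0.268728 / 0.499324 × 100 = 53.8

53.8%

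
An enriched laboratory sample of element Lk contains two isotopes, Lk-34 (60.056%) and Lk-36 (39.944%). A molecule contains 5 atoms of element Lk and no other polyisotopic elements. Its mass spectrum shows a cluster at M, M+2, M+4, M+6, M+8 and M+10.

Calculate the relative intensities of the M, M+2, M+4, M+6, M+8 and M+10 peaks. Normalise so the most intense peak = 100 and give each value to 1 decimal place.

Each Lk atom is independently Lk-34 (p = 0.60056) or Lk-36 (q = 0.39944); the cluster is the binomial expansion (p + q)^5.
P(M) = 0.60056^5 = 0.078124
P(M+2) = 5 × 0.60056^4 × 0.39944^1 = 0.259805
P(M+4) = 10 × 0.60056^3 × 0.39944^2 = 0.345599
P(M+6) = 10 × 0.60056^2 × 0.39944^3 = 0.229862
P(M+8) = 5 × 0.60056^1 × 0.39944^4 = 0.076442
P(M+10) = 0.39944^5 = 0.010169
The M+4 peak is largest (0.345599); scaling to 100 gives 22.6 : 75.2 : 100.0 : 66.5 : 22.1 : 2.9.

22.6 : 75.2 : 100.0 : 66.5 : 22.1 : 2.9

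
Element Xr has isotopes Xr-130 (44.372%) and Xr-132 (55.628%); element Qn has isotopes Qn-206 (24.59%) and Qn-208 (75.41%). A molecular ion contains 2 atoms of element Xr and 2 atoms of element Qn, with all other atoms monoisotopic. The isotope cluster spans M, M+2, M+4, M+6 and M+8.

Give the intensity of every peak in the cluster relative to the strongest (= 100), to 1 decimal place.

Element Xr pattern (n=2): 0.19688744 : 0.49366512 : 0.30944744
Element Qn pattern (n=2): 0.06046681 : 0.37086638 : 0.56866681
Convolve the two distributions (both contribute in 2-u steps):
  M: 0.19688744×0.06046681 = 0.011905
  M+2: 0.19688744×0.37086638 + 0.49366512×0.06046681 = 0.102869
  M+4: 0.19688744×0.56866681 + 0.49366512×0.37086638 + 0.30944744×0.06046681 = 0.313758
  M+6: 0.49366512×0.56866681 + 0.30944744×0.37086638 = 0.395495
  M+8: 0.30944744×0.56866681 = 0.175972
Scale to base peak (0.395495) = 100: 3.0 : 26.0 : 79.3 : 100.0 : 44.5

3.0 : 26.0 : 79.3 : 100.0 : 44.5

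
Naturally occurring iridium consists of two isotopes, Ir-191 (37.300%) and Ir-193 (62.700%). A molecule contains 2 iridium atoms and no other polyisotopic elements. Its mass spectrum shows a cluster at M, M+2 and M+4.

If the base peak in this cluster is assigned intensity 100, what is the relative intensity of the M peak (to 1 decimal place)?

29.7

Binomial terms of (0.37300 + 0.62700)^2: M 0.1391, M+2 0.4677, M+4 0.3931 → M+2 is the base peak.
P(M+2) = C(2,1) × 0.37300^1 × 0.62700^1 = 2 × 0.3730 × 0.6270 = 0.467742 (base)
P(M) = C(2,0) × 0.37300^2 × 0.62700^0 = 1 × 0.139129 × 1.0000 = 0.139129
Relative intensity = 0.139129 / 0.467742 × 100 = 29.7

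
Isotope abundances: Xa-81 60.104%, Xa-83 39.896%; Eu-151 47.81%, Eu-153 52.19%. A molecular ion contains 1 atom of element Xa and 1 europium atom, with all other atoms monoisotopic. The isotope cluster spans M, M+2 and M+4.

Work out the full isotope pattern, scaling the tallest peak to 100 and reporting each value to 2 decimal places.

56.97 : 100.00 : 41.28

Element Xa pattern (n=1): 0.60104 : 0.39896
Europium pattern (n=1): 0.4781 : 0.5219
Convolve the two distributions (both contribute in 2-u steps):
  M: 0.60104×0.4781 = 0.287357
  M+2: 0.60104×0.5219 + 0.39896×0.4781 = 0.504426
  M+4: 0.39896×0.5219 = 0.208217
Scale to base peak (0.504426) = 100: 56.97 : 100.00 : 41.28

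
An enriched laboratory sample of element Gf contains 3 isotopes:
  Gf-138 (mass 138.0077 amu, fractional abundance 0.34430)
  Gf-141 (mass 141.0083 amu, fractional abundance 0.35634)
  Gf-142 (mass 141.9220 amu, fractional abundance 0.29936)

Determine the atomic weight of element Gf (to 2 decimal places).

Average mass = Σ (abundance × isotope mass) = 0.34430 × 138.0077 + 0.35634 × 141.0083 + 0.29936 × 141.9220
= 47.51605 + 50.24690 + 42.48577 = 140.24872 amu

140.25 amu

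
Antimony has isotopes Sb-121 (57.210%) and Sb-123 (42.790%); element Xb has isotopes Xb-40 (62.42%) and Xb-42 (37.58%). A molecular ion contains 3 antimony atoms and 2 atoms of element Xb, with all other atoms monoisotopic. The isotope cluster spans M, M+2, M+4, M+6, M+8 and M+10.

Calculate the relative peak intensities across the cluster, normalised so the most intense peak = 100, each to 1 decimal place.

21.1 : 72.7 : 100.0 : 68.6 : 23.5 : 3.2

Antimony pattern (n=3): 0.18724742 : 0.42015297 : 0.3142518 : 0.07834781
Element Xb pattern (n=2): 0.38962564 : 0.46914872 : 0.14122564
Convolve the two distributions (both contribute in 2-u steps):
  M: 0.18724742×0.38962564 = 0.072956
  M+2: 0.18724742×0.46914872 + 0.42015297×0.38962564 = 0.251549
  M+4: 0.18724742×0.14122564 + 0.42015297×0.46914872 + 0.3142518×0.38962564 = 0.345999
  M+6: 0.42015297×0.14122564 + 0.3142518×0.46914872 + 0.07834781×0.38962564 = 0.237294
  M+8: 0.3142518×0.14122564 + 0.07834781×0.46914872 = 0.081137
  M+10: 0.07834781×0.14122564 = 0.011065
Scale to base peak (0.345999) = 100: 21.1 : 72.7 : 100.0 : 68.6 : 23.5 : 3.2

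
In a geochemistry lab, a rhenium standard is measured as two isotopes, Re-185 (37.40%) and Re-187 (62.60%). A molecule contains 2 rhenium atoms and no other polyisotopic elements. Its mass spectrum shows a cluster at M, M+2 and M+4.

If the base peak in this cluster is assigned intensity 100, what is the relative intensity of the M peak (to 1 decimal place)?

(0.3740 + 0.6260)^2 gives M 0.1399, M+2 0.4682, M+4 0.3919; the largest is M+2.
P(M+2) = C(2,1) × 0.3740^1 × 0.6260^1 = 2 × 0.3740 × 0.6260 = 0.468248 (base)
P(M) = C(2,0) × 0.3740^2 × 0.6260^0 = 1 × 0.139876 × 1.0000 = 0.139876
Relative intensity = 0.139876 / 0.468248 × 100 = 29.9

29.9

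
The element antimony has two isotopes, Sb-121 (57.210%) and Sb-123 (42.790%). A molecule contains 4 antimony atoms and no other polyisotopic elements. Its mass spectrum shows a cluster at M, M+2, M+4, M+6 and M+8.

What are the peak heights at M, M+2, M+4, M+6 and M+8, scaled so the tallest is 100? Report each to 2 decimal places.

29.79 : 89.13 : 100.00 : 49.86 : 9.32

Expanding (0.57210 + 0.42790)^4:
P(M) = 0.57210^4 = 0.107124
P(M+2) = 4 × 0.57210^3 × 0.42790^1 = 0.320493
P(M+4) = 6 × 0.57210^2 × 0.42790^2 = 0.359567
P(M+6) = 4 × 0.57210^1 × 0.42790^3 = 0.179291
P(M+8) = 0.42790^4 = 0.033525
The M+4 peak is largest (0.359567); scaling to 100 gives 29.79 : 89.13 : 100.00 : 49.86 : 9.32.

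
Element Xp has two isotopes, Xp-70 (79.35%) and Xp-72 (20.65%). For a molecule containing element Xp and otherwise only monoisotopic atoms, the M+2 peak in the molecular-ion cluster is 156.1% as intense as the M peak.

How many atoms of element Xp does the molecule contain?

6

With n Xp atoms, P(M+2)/P(M) = C(n,1)·p^(n−1)q / p^n = n·q/p = n · 0.2065/0.7935.
n = 1.561 × 0.7935/0.2065 = 6.00 ≈ 6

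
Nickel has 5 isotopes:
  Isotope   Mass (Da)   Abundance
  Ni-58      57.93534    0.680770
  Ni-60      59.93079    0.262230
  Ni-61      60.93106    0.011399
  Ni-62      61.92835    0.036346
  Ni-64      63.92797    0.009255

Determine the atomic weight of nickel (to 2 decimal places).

Weight each isotope mass by its fractional abundance: 0.680770 × 57.93534 + 0.262230 × 59.93079 + 0.011399 × 60.93106 + 0.036346 × 61.92835 + 0.009255 × 63.92797
= 39.440641 + 15.715651 + 0.694553 + 2.250848 + 0.591653 = 58.693346 Da

58.69 Da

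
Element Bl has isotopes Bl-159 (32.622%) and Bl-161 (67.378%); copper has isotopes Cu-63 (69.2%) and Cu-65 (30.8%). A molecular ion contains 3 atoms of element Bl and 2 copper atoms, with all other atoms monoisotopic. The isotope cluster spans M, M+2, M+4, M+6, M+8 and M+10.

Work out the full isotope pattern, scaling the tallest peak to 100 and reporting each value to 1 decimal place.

Element Bl pattern (n=3): 0.03471617 : 0.21510997 : 0.44429157 : 0.3058823
Copper pattern (n=2): 0.478864 : 0.426272 : 0.094864
Convolve the two distributions (both contribute in 2-u steps):
  M: 0.03471617×0.478864 = 0.016624
  M+2: 0.03471617×0.426272 + 0.21510997×0.478864 = 0.117807
  M+4: 0.03471617×0.094864 + 0.21510997×0.426272 + 0.44429157×0.478864 = 0.307744
  M+6: 0.21510997×0.094864 + 0.44429157×0.426272 + 0.3058823×0.478864 = 0.356271
  M+8: 0.44429157×0.094864 + 0.3058823×0.426272 = 0.172536
  M+10: 0.3058823×0.094864 = 0.029017
Scale to base peak (0.356271) = 100: 4.7 : 33.1 : 86.4 : 100.0 : 48.4 : 8.1

4.7 : 33.1 : 86.4 : 100.0 : 48.4 : 8.1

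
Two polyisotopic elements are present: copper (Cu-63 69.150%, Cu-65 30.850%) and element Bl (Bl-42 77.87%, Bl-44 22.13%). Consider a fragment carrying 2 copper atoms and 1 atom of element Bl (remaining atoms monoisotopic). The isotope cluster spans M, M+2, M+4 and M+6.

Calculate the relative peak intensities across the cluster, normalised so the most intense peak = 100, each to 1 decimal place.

85.0 : 100.0 : 38.5 : 4.8

Copper pattern (n=2): 0.47817225 : 0.4266555 : 0.09517225
Element Bl pattern (n=1): 0.7787 : 0.2213
Convolve the two distributions (both contribute in 2-u steps):
  M: 0.47817225×0.7787 = 0.372353
  M+2: 0.47817225×0.2213 + 0.4266555×0.7787 = 0.438056
  M+4: 0.4266555×0.2213 + 0.09517225×0.7787 = 0.168529
  M+6: 0.09517225×0.2213 = 0.021062
Scale to base peak (0.438056) = 100: 85.0 : 100.0 : 38.5 : 4.8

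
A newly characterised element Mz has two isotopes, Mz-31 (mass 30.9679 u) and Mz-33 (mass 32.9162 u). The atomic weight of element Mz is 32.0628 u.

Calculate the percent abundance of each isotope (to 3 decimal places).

With x = fraction of Mz-31 (so Mz-33 is 1 − x):
30.9679·x + 32.9162·(1 − x) = 32.0628
(30.9679 − 32.9162)·x = 32.0628 − 32.9162
x = -0.8534 / -1.9483 = 0.43802 → 43.802% Mz-31, 56.198% Mz-33.

Mz-31: 43.802%, Mz-33: 56.198%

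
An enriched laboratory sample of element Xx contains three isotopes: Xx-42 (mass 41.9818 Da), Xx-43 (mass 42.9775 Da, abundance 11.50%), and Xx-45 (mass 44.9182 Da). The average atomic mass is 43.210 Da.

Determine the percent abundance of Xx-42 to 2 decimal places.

The remaining 88.50% is split between Xx-42 (fraction x) and Xx-45 (fraction 0.8850 − x).
Substituting: 41.9818x + 44.9182(0.8850 − x) = 38.2675875
(41.9818 − 44.9182)x = -1.4850195  ⇒  x = 0.50573, y = 0.37927
Xx-42: 50.57%, Xx-45: 37.93%.

50.57%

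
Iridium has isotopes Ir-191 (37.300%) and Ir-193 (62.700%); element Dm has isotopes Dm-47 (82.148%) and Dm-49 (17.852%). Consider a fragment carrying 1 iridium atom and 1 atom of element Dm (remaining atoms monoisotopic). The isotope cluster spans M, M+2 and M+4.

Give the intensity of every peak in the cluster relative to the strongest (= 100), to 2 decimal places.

52.68 : 100.00 : 19.24

Iridium pattern (n=1): 0.3730 : 0.6270
Element Dm pattern (n=1): 0.82148 : 0.17852
Convolve the two distributions (both contribute in 2-u steps):
  M: 0.3730×0.82148 = 0.306412
  M+2: 0.3730×0.17852 + 0.6270×0.82148 = 0.581656
  M+4: 0.6270×0.17852 = 0.111932
Scale to base peak (0.581656) = 100: 52.68 : 100.00 : 19.24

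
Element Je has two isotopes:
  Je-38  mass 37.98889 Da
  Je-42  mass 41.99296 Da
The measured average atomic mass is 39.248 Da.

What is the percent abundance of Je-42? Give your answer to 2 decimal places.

Writing the weighted mean with unknown fraction x of Je-38:
37.98889·x + 41.99296·(1 − x) = 39.248
(37.98889 − 41.99296)·x = 39.248 − 41.99296
x = -2.74496 / -4.00407 = 0.68554 → 68.55% Je-38, 31.45% Je-42.

31.45%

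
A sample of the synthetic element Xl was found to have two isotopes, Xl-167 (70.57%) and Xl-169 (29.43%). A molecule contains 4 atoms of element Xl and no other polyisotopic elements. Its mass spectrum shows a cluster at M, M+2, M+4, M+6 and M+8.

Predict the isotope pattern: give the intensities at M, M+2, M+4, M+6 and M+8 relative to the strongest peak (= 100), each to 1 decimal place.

59.9 : 100.0 : 62.6 : 17.4 : 1.8

Expanding (0.7057 + 0.2943)^4:
P(M) = 0.7057^4 = 0.248016
P(M+2) = 4 × 0.7057^3 × 0.2943^1 = 0.413724
P(M+4) = 6 × 0.7057^2 × 0.2943^2 = 0.258805
P(M+6) = 4 × 0.7057^1 × 0.2943^3 = 0.071953
P(M+8) = 0.2943^4 = 0.007502
The M+2 peak is largest (0.413724); scaling to 100 gives 59.9 : 100.0 : 62.6 : 17.4 : 1.8.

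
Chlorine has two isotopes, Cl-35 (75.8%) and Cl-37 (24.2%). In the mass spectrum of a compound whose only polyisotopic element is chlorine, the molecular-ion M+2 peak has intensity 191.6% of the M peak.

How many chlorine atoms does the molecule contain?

With n Cl atoms, P(M+2)/P(M) = C(n,1)·p^(n−1)q / p^n = n·q/p = n · 0.242/0.758.
n = 1.916 × 0.758/0.242 = 6.00 ≈ 6

6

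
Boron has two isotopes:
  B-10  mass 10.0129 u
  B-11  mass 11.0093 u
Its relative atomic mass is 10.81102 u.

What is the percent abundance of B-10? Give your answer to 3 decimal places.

Writing the weighted mean with unknown fraction x of B-10:
10.0129·x + 11.0093·(1 − x) = 10.81102
(10.0129 − 11.0093)·x = 10.81102 − 11.0093
x = -0.19828 / -0.9964 = 0.19900 → 19.900% B-10, 80.100% B-11.

19.900%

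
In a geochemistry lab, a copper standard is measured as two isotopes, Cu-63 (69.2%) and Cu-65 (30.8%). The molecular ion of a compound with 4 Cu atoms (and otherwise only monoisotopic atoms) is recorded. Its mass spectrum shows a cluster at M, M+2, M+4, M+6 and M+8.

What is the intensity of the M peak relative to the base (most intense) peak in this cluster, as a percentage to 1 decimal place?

56.2%

(0.692 + 0.308)^4 gives M 0.2293, M+2 0.4083, M+4 0.2726, M+6 0.0809, M+8 0.0090; the largest is M+2.
P(M+2) = C(4,1) × 0.692^3 × 0.308^1 = 4 × 0.33137389 × 0.3080 = 0.408253 (base)
P(M) = C(4,0) × 0.692^4 × 0.308^0 = 1 × 0.22931073 × 1.0000 = 0.229311
Relative intensity = 0.229311 / 0.408253 × 100 = 56.2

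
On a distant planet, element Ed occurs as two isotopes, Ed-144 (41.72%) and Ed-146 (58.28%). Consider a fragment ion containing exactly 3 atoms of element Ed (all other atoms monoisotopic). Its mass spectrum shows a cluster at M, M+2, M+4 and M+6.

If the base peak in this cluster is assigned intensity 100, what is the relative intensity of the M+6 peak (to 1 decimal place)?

Term probabilities: M 0.0726, M+2 0.3043, M+4 0.4251, M+6 0.1980. Base peak = M+4.
P(M+4) = C(3,2) × 0.4172^1 × 0.5828^2 = 3 × 0.4172 × 0.33965584 = 0.425113 (base)
P(M+6) = C(3,3) × 0.4172^0 × 0.5828^3 = 1 × 1.0000 × 0.19795142 = 0.197951
Relative intensity = 0.197951 / 0.425113 × 100 = 46.6

46.6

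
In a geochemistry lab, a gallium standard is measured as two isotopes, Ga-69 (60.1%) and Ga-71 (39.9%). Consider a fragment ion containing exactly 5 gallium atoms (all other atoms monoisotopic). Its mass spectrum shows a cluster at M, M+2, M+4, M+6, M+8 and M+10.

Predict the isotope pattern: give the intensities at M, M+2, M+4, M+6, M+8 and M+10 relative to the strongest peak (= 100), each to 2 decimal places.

The 5 Ga atoms are independent, so intensities follow the terms of (0.601 + 0.399)^5.
P(M) = 0.601^5 = 0.078410
P(M+2) = 5 × 0.601^4 × 0.399^1 = 0.260280
P(M+4) = 10 × 0.601^3 × 0.399^2 = 0.345596
P(M+6) = 10 × 0.601^2 × 0.399^3 = 0.229439
P(M+8) = 5 × 0.601^1 × 0.399^4 = 0.076162
P(M+10) = 0.399^5 = 0.010113
The M+4 peak is largest (0.345596); scaling to 100 gives 22.69 : 75.31 : 100.00 : 66.39 : 22.04 : 2.93.

22.69 : 75.31 : 100.00 : 66.39 : 22.04 : 2.93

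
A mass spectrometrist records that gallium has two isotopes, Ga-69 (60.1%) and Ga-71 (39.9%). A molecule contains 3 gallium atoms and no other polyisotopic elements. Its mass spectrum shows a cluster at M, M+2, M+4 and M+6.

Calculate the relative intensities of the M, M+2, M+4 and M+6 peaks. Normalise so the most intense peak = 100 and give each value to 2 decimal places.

Expanding (0.601 + 0.399)^3:
P(M) = 0.601^3 = 0.217082
P(M+2) = 3 × 0.601^2 × 0.399^1 = 0.432358
P(M+4) = 3 × 0.601^1 × 0.399^2 = 0.287039
P(M+6) = 0.399^3 = 0.063521
The M+2 peak is largest (0.432358); scaling to 100 gives 50.21 : 100.00 : 66.39 : 14.69.

50.21 : 100.00 : 66.39 : 14.69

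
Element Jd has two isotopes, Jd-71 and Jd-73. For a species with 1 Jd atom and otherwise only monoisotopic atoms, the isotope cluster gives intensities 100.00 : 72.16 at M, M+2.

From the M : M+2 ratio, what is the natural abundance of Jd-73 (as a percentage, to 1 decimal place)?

Let p = fractional abundance of Jd-71. I(M+2)/I(M) = [C(1,1)·p^0·(1−p)] / p^1 = 1·(1−p)/p = 72.16/100.00 = 0.7216
(1−p)/p = 0.7216/1 = 0.7216  ⇒  p = 1/(1 + 0.7216) = 0.5809
Jd-71: 58.1%, Jd-73: 41.9%.

41.9%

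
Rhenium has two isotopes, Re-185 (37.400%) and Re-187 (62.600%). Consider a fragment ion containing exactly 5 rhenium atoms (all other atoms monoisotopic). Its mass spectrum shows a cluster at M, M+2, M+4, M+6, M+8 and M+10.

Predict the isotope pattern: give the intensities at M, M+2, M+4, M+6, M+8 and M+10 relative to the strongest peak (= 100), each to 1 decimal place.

2.1 : 17.8 : 59.7 : 100.0 : 83.7 : 28.0

Expanding (0.37400 + 0.62600)^5:
P(M) = 0.37400^5 = 0.007317
P(M+2) = 5 × 0.37400^4 × 0.62600^1 = 0.061239
P(M+4) = 10 × 0.37400^3 × 0.62600^2 = 0.205005
P(M+6) = 10 × 0.37400^2 × 0.62600^3 = 0.343136
P(M+8) = 5 × 0.37400^1 × 0.62600^4 = 0.287170
P(M+10) = 0.62600^5 = 0.096133
The M+6 peak is largest (0.343136); scaling to 100 gives 2.1 : 17.8 : 59.7 : 100.0 : 83.7 : 28.0.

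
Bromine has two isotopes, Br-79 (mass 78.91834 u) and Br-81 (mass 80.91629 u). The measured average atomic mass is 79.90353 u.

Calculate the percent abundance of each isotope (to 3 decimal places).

Let x be the fractional abundance of Br-79; then Br-81 has abundance 1 − x.
78.91834·x + 80.91629·(1 − x) = 79.90353
(78.91834 − 80.91629)·x = 79.90353 − 80.91629
x = -1.01276 / -1.99795 = 0.50690 → 50.690% Br-79, 49.310% Br-81.

Br-79: 50.690%, Br-81: 49.310%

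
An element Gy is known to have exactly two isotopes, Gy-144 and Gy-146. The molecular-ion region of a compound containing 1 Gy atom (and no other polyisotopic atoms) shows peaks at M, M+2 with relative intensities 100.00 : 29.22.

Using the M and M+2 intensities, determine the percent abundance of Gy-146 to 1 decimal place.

If p is the fraction of Gy that is Gy-144, then I(M+2)/I(M) = [C(1,1)·p^0·(1−p)] / p^1 = 1·(1−p)/p = 29.22/100.00 = 0.2922
(1−p)/p = 0.2922/1 = 0.2922  ⇒  p = 1/(1 + 0.2922) = 0.7739
Gy-144: 77.4%, Gy-146: 22.6%.

22.6%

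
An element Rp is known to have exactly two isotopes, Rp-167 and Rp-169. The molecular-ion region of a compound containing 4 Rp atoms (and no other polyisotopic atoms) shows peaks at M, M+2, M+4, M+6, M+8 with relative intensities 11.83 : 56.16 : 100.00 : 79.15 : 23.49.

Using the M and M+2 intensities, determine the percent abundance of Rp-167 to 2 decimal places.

If p is the fraction of Rp that is Rp-167, then I(M+2)/I(M) = [C(4,1)·p^3·(1−p)] / p^4 = 4·(1−p)/p = 56.16/11.83 = 4.7473
(1−p)/p = 4.7473/4 = 1.1868  ⇒  p = 1/(1 + 1.1868) = 0.4573
Rp-167: 45.73%, Rp-169: 54.27%.

45.73%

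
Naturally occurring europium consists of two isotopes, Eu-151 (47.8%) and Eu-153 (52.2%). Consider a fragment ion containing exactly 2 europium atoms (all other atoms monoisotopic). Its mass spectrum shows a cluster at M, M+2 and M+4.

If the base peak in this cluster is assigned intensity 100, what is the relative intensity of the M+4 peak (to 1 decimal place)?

Binomial terms of (0.478 + 0.522)^2: M 0.2285, M+2 0.4990, M+4 0.2725 → M+2 is the base peak.
P(M+2) = C(2,1) × 0.478^1 × 0.522^1 = 2 × 0.4780 × 0.5220 = 0.499032 (base)
P(M+4) = C(2,2) × 0.478^0 × 0.522^2 = 1 × 1.0000 × 0.272484 = 0.272484
Relative intensity = 0.272484 / 0.499032 × 100 = 54.6

54.6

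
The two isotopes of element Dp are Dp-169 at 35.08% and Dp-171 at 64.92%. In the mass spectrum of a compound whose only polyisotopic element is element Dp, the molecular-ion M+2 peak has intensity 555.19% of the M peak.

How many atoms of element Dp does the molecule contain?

3

For n independent Dp atoms, I(M+2)/I(M) = n · (abundance Dp-171) / (abundance Dp-169) = n · 0.6492/0.3508.
n = 5.5519 × 0.3508/0.6492 = 3.00 ≈ 3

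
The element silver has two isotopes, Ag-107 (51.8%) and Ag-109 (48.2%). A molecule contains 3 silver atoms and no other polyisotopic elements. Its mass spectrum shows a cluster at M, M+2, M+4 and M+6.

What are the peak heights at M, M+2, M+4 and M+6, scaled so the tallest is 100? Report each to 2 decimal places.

35.82 : 100.00 : 93.05 : 28.86

Expanding (0.518 + 0.482)^3:
P(M) = 0.518^3 = 0.138992
P(M+2) = 3 × 0.518^2 × 0.482^1 = 0.387997
P(M+4) = 3 × 0.518^1 × 0.482^2 = 0.361031
P(M+6) = 0.482^3 = 0.111980
The M+2 peak is largest (0.387997); scaling to 100 gives 35.82 : 100.00 : 93.05 : 28.86.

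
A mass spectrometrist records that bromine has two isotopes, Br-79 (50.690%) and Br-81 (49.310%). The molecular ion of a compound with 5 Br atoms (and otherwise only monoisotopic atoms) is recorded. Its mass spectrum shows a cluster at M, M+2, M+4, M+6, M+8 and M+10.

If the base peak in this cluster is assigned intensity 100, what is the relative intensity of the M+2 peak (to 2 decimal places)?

Binomial terms of (0.50690 + 0.49310)^5: M 0.0335, M+2 0.1628, M+4 0.3167, M+6 0.3081, M+8 0.1498, M+10 0.0292 → M+4 is the base peak.
P(M+4) = C(5,2) × 0.50690^3 × 0.49310^2 = 10 × 0.13024674 × 0.24314761 = 0.316692 (base)
P(M+2) = C(5,1) × 0.50690^4 × 0.49310^1 = 5 × 0.06602207 × 0.4931 = 0.162777
Relative intensity = 0.162777 / 0.316692 × 100 = 51.40

51.40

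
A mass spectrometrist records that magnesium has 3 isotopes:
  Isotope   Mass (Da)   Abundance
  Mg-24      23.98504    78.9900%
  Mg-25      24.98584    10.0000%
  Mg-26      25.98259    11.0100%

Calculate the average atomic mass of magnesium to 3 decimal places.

Average mass = Σ (abundance × isotope mass) = 0.789900 × 23.98504 + 0.100000 × 24.98584 + 0.110100 × 25.98259
= 18.945783 + 2.498584 + 2.860683 = 24.305050 Da

24.305 Da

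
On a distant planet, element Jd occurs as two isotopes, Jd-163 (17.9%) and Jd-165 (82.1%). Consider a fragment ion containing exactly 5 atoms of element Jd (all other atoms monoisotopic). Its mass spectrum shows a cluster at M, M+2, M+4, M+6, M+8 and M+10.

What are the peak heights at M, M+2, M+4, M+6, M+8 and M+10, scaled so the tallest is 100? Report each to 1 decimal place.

Expanding (0.179 + 0.821)^5:
P(M) = 0.179^5 = 0.000184
P(M+2) = 5 × 0.179^4 × 0.821^1 = 0.004214
P(M+4) = 10 × 0.179^3 × 0.821^2 = 0.038659
P(M+6) = 10 × 0.179^2 × 0.821^3 = 0.177311
P(M+8) = 5 × 0.179^1 × 0.821^4 = 0.406626
P(M+10) = 0.821^5 = 0.373006
The M+8 peak is largest (0.406626); scaling to 100 gives 0.0 : 1.0 : 9.5 : 43.6 : 100.0 : 91.7.

0.0 : 1.0 : 9.5 : 43.6 : 100.0 : 91.7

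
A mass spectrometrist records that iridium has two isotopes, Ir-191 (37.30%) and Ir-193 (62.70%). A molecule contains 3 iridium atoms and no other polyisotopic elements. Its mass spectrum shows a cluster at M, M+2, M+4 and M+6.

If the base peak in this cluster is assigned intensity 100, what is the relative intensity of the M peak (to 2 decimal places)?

Term probabilities: M 0.0519, M+2 0.2617, M+4 0.4399, M+6 0.2465. Base peak = M+4.
P(M+4) = C(3,2) × 0.3730^1 × 0.6270^2 = 3 × 0.3730 × 0.393129 = 0.439911 (base)
P(M) = C(3,0) × 0.3730^3 × 0.6270^0 = 1 × 0.05189512 × 1.0000 = 0.051895
Relative intensity = 0.051895 / 0.439911 × 100 = 11.80

11.80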